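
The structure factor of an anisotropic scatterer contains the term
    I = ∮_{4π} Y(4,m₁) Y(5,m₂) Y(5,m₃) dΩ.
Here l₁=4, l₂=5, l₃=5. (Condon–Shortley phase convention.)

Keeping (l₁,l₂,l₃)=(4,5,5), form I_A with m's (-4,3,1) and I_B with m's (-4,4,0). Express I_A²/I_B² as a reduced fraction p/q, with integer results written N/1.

5/3

l's match ⇒ only the (l;m) 3-j factors differ between A and B.
A: triangle coeff Δ(4,5,5) = 1/3153150; Σ_t [4,4]: t=4:+1/27648 = 1/27648; (3j)²=10/429 [(4 5 5; -4 3 1)], sign=+1
B: triangle coeff Δ(4,5,5) = 1/3153150; Σ_t [4,4]: t=4:+1/69120 = 1/69120; (3j)²=2/143 [(4 5 5; -4 4 0)], sign=-1
I_A²/I_B² = (10/429)/(2/143) = 5/3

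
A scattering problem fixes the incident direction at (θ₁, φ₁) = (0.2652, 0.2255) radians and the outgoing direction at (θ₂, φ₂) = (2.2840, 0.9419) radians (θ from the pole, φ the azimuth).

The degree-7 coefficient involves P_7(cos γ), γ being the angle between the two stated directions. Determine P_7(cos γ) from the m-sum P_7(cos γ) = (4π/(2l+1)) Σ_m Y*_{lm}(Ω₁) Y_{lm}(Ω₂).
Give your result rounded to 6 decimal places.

Expand P_7 via completeness: Σ_{m} conj(Y_{7,m}) at Ω₁ times Y_{7,m} at Ω₂ —
  m=-7: (-0.000000+0.000042i) × (+0.067377-0.021591i) = +0.000001+0.000003i  (running Σ = +0.000001+0.000003i)
  m=-6: (+0.000126+0.000572i) × (-0.184816-0.135258i) = +0.000054-0.000123i  (running Σ = +0.000055-0.000120i)
  m=-5: (+0.002162+0.004554i) × (-0.001197+0.414361i) = -0.001890+0.000890i  (running Σ = -0.001835+0.000771i)
  m=-4: (+0.018873+0.023880i) × (+0.326434-0.236018i) = +0.011797+0.003341i  (running Σ = +0.009962+0.004112i)
  m=-3: (+0.101838+0.081765i) × (-0.043233-0.014130i) = -0.003247-0.004974i  (running Σ = +0.006715-0.000862i)
  m=-2: (+0.341529+0.165399i) × (-0.106074-0.327752i) = +0.017982-0.129481i  (running Σ = +0.024697-0.130344i)
  m=-1: (+0.618788+0.141951i) × (-0.121174+0.166579i) = -0.098627+0.085877i  (running Σ = -0.073930-0.044467i)
  m=0: (+0.252091-0.000000i) × (-0.290655+0.000000i) = -0.073272+0.000000i  (running Σ = -0.147202-0.044467i)
  m=1: (-0.618788+0.141951i) × (+0.121174+0.166579i) = -0.098627-0.085877i  (running Σ = -0.245829-0.130344i)
  m=2: (+0.341529-0.165399i) × (-0.106074+0.327752i) = +0.017982+0.129481i  (running Σ = -0.227847-0.000862i)
  m=3: (-0.101838+0.081765i) × (+0.043233-0.014130i) = -0.003247+0.004974i  (running Σ = -0.231094+0.004112i)
  m=4: (+0.018873-0.023880i) × (+0.326434+0.236018i) = +0.011797-0.003341i  (running Σ = -0.219297+0.000771i)
  m=5: (-0.002162+0.004554i) × (+0.001197+0.414361i) = -0.001890-0.000890i  (running Σ = -0.221187-0.000120i)
  m=6: (+0.000126-0.000572i) × (-0.184816+0.135258i) = +0.000054+0.000123i  (running Σ = -0.221133+0.000003i)
  m=7: (+0.000000+0.000042i) × (-0.067377-0.021591i) = +0.000001-0.000003i  (running Σ = -0.221132-0.000000i)
Σ over m = -0.221132-0.000000i; ×(4π/15) → -0.185255-0.000000i. Real part: -0.185255

-0.185255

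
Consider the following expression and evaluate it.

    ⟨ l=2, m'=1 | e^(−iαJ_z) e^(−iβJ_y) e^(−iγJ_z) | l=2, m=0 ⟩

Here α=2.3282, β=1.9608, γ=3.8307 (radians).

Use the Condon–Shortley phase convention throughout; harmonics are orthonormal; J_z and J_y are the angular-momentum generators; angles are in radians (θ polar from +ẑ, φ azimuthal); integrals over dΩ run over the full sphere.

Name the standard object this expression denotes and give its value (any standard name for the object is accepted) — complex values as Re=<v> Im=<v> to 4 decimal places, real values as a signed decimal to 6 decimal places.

This is a Wigner D-matrix element — the rotation-matrix element ⟨l m'| R(α,β,γ) |l m⟩ in the angular-momentum basis.
D^2_{1,0}(2.3282,1.9608,3.8307) = e^{-i·1·2.3282}·d^2_{1,0}(1.9608)·e^{-i·0·3.8307}. Compute d first:
c=cos(1.960800/2)=0.556690, s=sin(1.960800/2)=0.830720; N=√[6·1·2·2]=4.898979
k∈{0,1} keeps every argument non-negative
  k=0: (−1)^1·4.8990/(2)·0.5567^3·0.8307^1 = -0.351052
  k=1: (−1)^2·4.8990/(2)·0.5567^1·0.8307^3 = +0.781724
d^2_{1,0}(1.9608) = -0.351052 +0.781724 = +0.430672
Attach z-rotation phases: D = e^{-i(1)(2.3282)}·(+0.430672)·e^{-i(0)(3.8307)} = -0.295888-0.312936i

Wigner D-matrix element, Re=-0.2959 Im=-0.3129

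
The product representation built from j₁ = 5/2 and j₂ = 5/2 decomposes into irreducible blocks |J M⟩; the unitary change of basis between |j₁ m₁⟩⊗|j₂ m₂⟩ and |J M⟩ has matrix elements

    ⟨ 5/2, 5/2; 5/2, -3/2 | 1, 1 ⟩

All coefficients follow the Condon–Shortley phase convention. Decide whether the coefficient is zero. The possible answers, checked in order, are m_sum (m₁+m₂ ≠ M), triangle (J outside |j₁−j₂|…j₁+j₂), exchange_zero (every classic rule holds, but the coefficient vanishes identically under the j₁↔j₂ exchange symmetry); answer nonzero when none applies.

nonzero

m-sum: m₁+m₂ = 5/2+(-3/2) = 1, M = 1  ✓
triangle: |j₁−j₂| = 0 ≤ J = 1 ≤ j₁+j₂ = 5  ✓
exchange: j₁≠j₂ or m₁≠m₂ — the exchange symmetry imposes no constraint here
value check: CG = +√(1/7) = +0.377964 ≠ 0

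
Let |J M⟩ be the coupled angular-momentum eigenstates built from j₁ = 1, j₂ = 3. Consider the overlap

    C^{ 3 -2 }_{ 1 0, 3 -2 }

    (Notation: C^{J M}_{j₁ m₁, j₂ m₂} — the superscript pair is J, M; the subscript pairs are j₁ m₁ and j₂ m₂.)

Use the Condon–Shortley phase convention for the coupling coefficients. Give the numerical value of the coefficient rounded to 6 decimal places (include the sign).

+0.577350

triangle: 1!·1!·5!/8! = 120/40320
(j±m)!: 1!·1!·1!·5!·1!·5! = 14400
prefactor² = (2J+1)·Δ·N² = 300
  k=0: +1/(0!·1!·1!·1!·0!·4!) = 1/24
  k=1: −1/(1!·0!·0!·0!·1!·5!) = -1/120
Σ = 1/30  ⇒  CG² = 300·(1/30)² = 1/3
CG = +√(1/3) = +0.577350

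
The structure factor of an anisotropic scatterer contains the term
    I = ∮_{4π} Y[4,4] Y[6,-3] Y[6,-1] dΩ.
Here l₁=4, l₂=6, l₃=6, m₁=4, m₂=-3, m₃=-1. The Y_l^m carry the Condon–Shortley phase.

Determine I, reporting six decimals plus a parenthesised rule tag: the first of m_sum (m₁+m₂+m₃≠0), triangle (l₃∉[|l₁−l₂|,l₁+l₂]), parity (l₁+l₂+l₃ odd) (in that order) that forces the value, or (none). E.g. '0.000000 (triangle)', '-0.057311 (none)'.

-0.167630 (none)

m-sum 0 ✓  L=16 even ✓  2≤6≤10 ✓
Π(2lᵢ+1) = 9×13×13 = 1521
triangle coeff Δ(4,6,6) = 1/15315300
Σ_t [0,4]: t=0:+1/829440 t=1:−1/25920 t=2:+1/9216 t=3:−1/25920 t=4:+1/829440 = 7/207360
(3j)²=28/2431 [(4 6 6; 0 0 0)], sign=+1
Σ_t [0,0]: t=0:+1/414720 = 1/414720
(3j)²=49/2431 [(4 6 6; 4 -3 -1)], sign=-1
⇒ 4πI² = 12348/34969
I = (-1)√(12348/34969/(4π)) = -0.16763001
No selection rule forces the value: the integral is nonzero (none).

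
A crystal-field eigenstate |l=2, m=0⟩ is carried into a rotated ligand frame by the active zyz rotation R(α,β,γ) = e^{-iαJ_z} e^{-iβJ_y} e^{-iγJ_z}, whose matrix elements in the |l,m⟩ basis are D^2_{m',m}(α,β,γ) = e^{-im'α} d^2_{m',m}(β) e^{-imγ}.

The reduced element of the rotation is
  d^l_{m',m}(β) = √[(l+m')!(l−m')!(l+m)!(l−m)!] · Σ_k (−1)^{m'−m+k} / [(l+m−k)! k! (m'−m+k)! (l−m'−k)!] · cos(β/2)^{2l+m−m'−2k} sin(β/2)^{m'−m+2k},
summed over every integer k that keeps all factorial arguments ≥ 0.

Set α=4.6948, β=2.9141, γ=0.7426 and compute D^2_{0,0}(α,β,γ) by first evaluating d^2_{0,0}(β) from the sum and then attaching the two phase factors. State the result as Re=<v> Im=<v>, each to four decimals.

Split into d^2_{0,0}(β=2.9141) × two z-phases.
c=cos(2.914100/2)=0.113501, s=sin(2.914100/2)=0.993538; N=√[2·2·2·2]=4.000000
The bounds max(0,m−m')=0 and min(l+m,l−m')=2 give 3 terms
  k=0: (−1)^0·4.0000/(4)·0.1135^4·0.9935^0 = +0.000166
  k=1: (−1)^1·4.0000/(1)·0.1135^2·0.9935^2 = -0.050866
  k=2: (−1)^2·4.0000/(4)·0.1135^0·0.9935^4 = +0.974401
d^2_{0,0}(2.9141) = +0.000166 -0.050866 +0.974401 = +0.923701
Phases: e^{-i·(0)·4.6948}=+1.000000+0.000000i, e^{-i·(0)·0.7426}=+1.000000+0.000000i ⇒ D=+0.923701+0.000000i

Re=0.9237 Im=0.0000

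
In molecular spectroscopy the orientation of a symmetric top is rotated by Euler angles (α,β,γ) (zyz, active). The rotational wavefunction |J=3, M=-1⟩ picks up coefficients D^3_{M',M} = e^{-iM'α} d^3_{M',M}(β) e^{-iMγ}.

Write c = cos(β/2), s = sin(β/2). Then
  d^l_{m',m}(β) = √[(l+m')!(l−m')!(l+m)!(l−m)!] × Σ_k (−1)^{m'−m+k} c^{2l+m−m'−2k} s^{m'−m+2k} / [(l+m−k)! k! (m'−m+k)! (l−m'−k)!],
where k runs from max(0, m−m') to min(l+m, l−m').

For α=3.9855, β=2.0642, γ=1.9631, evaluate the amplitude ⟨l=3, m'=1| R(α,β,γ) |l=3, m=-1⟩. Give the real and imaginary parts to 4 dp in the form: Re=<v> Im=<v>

Re=0.1906 Im=0.3930

D^3_{1,-1}(3.9855,2.0642,1.9631) = e^{-i·1·3.9855}·d^3_{1,-1}(2.0642)·e^{-i·-1·1.9631}. Compute d first:
c=cos(2.064200/2)=0.513017, s=sin(2.064200/2)=0.858378; N=√[24·2·2·24]=48.000000
k: max(0,(-1)−(1))=0 … min(3+(-1),3−(1))=2
  k=0: (−1)^2·48.0000/(8)·0.5130^4·0.8584^2 = +0.306222
  k=1: (−1)^3·48.0000/(6)·0.5130^2·0.8584^4 = -1.143060
  k=2: (−1)^4·48.0000/(48)·0.5130^0·0.8584^6 = +0.400011
d^3_{1,-1}(2.0642) = +0.306222 -1.143060 +0.400011 = -0.436826
Attach z-rotation phases: D = e^{-i(1)(3.9855)}·(-0.436826)·e^{-i(-1)(1.9631)} = +0.190635+0.393034i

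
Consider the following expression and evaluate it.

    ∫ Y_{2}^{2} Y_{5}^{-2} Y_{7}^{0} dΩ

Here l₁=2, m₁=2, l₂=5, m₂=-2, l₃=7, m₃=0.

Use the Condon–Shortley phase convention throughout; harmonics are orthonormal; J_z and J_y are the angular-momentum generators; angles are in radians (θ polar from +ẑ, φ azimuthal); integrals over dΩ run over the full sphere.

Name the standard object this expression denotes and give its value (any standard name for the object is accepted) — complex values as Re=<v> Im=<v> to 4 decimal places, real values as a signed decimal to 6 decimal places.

This is a Gaunt coefficient — the integral of a triple product of spherical harmonics over the sphere.
m-sum 0 ✓  L=14 even ✓  3≤7≤7 ✓
Π(2lᵢ+1) = 5×11×15 = 825
triangle coeff Δ(2,5,7) = 1/15015
Σ_t [0,0]: t=0:+1/57600 = 1/57600
(3j)²=21/715 [(2 5 7; 0 0 0)], sign=-1
Σ_t [0,0]: t=0:+1/725760 = 1/725760
(3j)²=1/429 [(2 5 7; 2 -2 0)], sign=-1
⇒ 4πI² = 105/1859
I = (+1)√(105/1859/(4π)) = 0.06704247

Gaunt coefficient, +0.067042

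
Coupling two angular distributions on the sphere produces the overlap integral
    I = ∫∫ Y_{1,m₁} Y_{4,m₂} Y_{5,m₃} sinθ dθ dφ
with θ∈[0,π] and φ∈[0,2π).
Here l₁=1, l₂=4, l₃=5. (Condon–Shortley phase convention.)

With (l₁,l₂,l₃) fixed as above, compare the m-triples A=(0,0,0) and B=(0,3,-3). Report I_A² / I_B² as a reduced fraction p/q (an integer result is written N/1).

25/16

l's match ⇒ only the (l;m) 3-j factors differ between A and B.
A: triangle coeff Δ(1,4,5) = 1/495; Σ_t [0,0]: t=0:+1/576 = 1/576; (3j)²=5/99 [(1 4 5; 0 0 0)], sign=-1
B: triangle coeff Δ(1,4,5) = 1/495; Σ_t [0,0]: t=0:+1/5040 = 1/5040; (3j)²=16/495 [(1 4 5; 0 3 -3)], sign=+1
I_A²/I_B² = (5/99)/(16/495) = 25/16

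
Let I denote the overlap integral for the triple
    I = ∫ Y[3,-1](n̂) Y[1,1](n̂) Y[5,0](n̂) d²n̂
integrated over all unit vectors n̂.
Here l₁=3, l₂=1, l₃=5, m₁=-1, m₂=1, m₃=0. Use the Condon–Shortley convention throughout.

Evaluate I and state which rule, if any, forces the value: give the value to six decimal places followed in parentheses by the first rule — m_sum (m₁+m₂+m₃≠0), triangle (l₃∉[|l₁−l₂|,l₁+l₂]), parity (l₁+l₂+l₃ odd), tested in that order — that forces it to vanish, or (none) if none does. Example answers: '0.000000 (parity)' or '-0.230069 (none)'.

0.000000 (triangle)

triangle: need 2≤l₃≤4, have 5; I=0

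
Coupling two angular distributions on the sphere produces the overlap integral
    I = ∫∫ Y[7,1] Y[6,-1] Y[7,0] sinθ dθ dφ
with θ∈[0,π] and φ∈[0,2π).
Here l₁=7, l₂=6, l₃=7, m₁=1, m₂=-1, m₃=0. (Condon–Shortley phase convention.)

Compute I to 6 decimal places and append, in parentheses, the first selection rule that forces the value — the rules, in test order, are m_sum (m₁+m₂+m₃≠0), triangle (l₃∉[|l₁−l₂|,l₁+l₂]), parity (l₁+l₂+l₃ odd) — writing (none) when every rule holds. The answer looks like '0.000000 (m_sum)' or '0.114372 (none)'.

m-sum 0 ✓  L=20 even ✓  1≤7≤13 ✓
Π(2lᵢ+1) = 15×13×15 = 2925
triangle coeff Δ(7,6,7) = 1/2444321880
Σ_t [0,6]: t=0:+1/2612736000 t=1:−1/20736000 t=2:+1/1658880 t=3:−1/746496 t=4:+1/1658880 t=5:−1/20736000 t=6:+1/2612736000 = -1/4354560
(3j)²=1000/138567 [(7 6 7; 0 0 0)], sign=+1
Σ_t [0,5]: t=0:+1/124416000 t=1:−1/4147200 t=2:+1/995328 t=3:−1/1244160 t=4:+1/8294400 t=5:−1/435456000 = 1/11612160
(3j)²=125/92378 [(7 6 7; 1 -1 0)], sign=-1
⇒ 4πI² = 4687500/164109517
I = (-1)√(4687500/164109517/(4π)) = -0.04767589
No selection rule forces the value: the integral is nonzero (none).

-0.047676 (none)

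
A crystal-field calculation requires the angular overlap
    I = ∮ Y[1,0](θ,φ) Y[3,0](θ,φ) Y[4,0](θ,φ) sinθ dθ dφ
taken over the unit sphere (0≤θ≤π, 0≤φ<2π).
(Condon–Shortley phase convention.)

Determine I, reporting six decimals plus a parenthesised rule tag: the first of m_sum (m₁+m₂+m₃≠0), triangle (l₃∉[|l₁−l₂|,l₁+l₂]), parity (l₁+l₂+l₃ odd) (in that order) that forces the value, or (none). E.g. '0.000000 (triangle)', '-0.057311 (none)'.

Rules hold: Σm=0, L=8 even, 2≤4≤4.
N = 3·7·9 = 189
Δ = 0!·2!·6!/9! = 1/252
Racah Σ t=0..0: t=0:+1/36 = 1/36
⇒ 3j(1 3 4; 0 0 0)² = 4/63, sgn +1
(m-triple is (0,0,0) — same symbol as above.)
4πI² = N·(3j₀)²·(3jₘ)² = 16/21
I = +1·√(0.761905/4π) = 0.24623252
No selection rule forces the value: the integral is nonzero (none).

0.246233 (none)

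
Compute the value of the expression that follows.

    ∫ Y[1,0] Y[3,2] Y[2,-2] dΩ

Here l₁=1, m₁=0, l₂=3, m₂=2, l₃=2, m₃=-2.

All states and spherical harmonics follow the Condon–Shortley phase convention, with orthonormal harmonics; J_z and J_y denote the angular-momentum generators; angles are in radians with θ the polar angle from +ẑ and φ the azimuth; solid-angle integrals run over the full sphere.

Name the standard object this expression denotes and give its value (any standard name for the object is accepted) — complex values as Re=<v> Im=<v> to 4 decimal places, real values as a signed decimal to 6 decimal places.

This is a Gaunt coefficient — the integral of a triple product of spherical harmonics over the sphere.
m-sum 0 ✓  L=6 even ✓  2≤2≤4 ✓
Π(2lᵢ+1) = 3×7×5 = 105
triangle coeff Δ(1,3,2) = 1/105
Σ_t [1,1]: t=1:−1/4 = -1/4
(3j)²=3/35 [(1 3 2; 0 0 0)], sign=-1
Σ_t [1,1]: t=1:−1/24 = -1/24
(3j)²=1/21 [(1 3 2; 0 2 -2)], sign=-1
⇒ 4πI² = 3/7
I = (+1)√(3/7/(4π)) = 0.18467439

Gaunt coefficient, +0.184674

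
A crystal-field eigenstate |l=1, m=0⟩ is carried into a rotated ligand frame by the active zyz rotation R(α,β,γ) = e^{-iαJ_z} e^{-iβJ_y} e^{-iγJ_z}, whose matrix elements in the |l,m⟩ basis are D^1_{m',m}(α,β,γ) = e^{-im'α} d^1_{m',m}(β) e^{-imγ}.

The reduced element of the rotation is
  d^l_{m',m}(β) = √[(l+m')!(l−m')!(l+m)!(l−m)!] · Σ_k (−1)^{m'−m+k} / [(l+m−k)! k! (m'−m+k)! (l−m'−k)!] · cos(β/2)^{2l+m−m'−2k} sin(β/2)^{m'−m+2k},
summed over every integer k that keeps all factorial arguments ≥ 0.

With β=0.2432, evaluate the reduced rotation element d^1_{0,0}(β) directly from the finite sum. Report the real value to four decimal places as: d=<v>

d^1_{0,0}(β=0.2432) via the finite sum:
Half-angle: c=0.992616, s=0.121301. N=√(1·1·1·1)=1.000000
Admissible k: 0..1 (factorial args all ≥0)
  k=0: (−1)^0·1.0000/(1)·0.9926^2·0.1213^0 = +0.985286
  k=1: (−1)^1·1.0000/(1)·0.9926^0·0.1213^2 = -0.014714
d^1_{0,0}(0.2432) = +0.985286 -0.014714 = +0.970572

d=0.9706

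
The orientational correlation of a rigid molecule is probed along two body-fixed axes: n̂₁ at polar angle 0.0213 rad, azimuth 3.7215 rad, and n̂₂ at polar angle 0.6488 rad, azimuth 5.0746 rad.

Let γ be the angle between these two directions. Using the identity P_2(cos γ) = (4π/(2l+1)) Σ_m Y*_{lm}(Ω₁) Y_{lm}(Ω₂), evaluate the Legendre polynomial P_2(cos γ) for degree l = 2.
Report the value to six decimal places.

0.458580

Term-by-term m-sum for l=2 (normalisation 4π/5 = 2.513274):
  m=-2: Y*=(0.000070, 0.000161)  Y=(-0.105612, 0.093459)  product (-0.000022, -0.000010)
  m=-1: Y*=(-0.013761, -0.009014)  Y=(0.131797, 0.347815)  product (0.001322, -0.005974)
  m=+0: Y*=(0.630354, -0.000000)  Y=(0.285340, 0.000000)  product (0.179865, 0.000000)
  m=+1: Y*=(0.013761, -0.009014)  Y=(-0.131797, 0.347815)  product (0.001322, 0.005974)
  m=+2: Y*=(0.000070, -0.000161)  Y=(-0.105612, -0.093459)  product (-0.000022, 0.000010)
Σ over m = (0.182463, 0.000000); ×(4π/5) → (0.458580, 0.000000). Real part: 0.458580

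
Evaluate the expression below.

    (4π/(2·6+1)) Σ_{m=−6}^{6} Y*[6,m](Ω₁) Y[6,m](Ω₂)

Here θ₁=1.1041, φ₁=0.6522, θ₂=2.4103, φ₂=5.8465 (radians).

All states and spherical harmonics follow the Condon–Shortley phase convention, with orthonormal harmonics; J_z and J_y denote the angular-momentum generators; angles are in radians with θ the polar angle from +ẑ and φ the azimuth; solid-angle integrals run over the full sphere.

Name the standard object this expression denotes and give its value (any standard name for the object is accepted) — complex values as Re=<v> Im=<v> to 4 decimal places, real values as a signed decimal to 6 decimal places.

Legendre polynomial (addition theorem), -0.290292

This sum is the spherical-harmonic addition theorem: it equals the Legendre polynomial P_l(cos γ) of the angle γ between the two directions.
Term-by-term m-sum for l=6 (normalisation 4π/13 = 0.966644):
  term(m=-6) = (0.010177, 0.002600)   from Y*(Ω₁)=(-0.175670, -0.170890), Y(Ω₂)=(-0.037161, 0.021350)
  term(m=-5) = (-0.047304, 0.052643)   from Y*(Ω₁)=(-0.424683, -0.050953), Y(Ω₂)=(0.095146, -0.135373)
  term(m=-4) = (-0.035163, -0.094319)   from Y*(Ω₁)=(-0.239845, 0.141430), Y(Ω₂)=(-0.063280, 0.355937)
  term(m=-3) = (-0.071547, -0.008995)   from Y*(Ω₁)=(0.060732, -0.149527), Y(Ω₂)=(-0.115185, -0.431704)
  term(m=-2) = (0.032139, -0.046282)   from Y*(Ω₁)=(-0.088320, -0.323655), Y(Ω₂)=(0.107868, 0.128736)
  term(m=-1) = (0.006542, 0.012508)   from Y*(Ω₁)=(0.036723, 0.028045), Y(Ω₂)=(0.276822, 0.129203)
  term(m=+0) = (-0.089997, 0.000000)   from Y*(Ω₁)=(0.334589, -0.000000), Y(Ω₂)=(-0.268979, 0.000000)
  term(m=+1) = (0.006542, -0.012508)   from Y*(Ω₁)=(-0.036723, 0.028045), Y(Ω₂)=(-0.276822, 0.129203)
  term(m=+2) = (0.032139, 0.046282)   from Y*(Ω₁)=(-0.088320, 0.323655), Y(Ω₂)=(0.107868, -0.128736)
  term(m=+3) = (-0.071547, 0.008995)   from Y*(Ω₁)=(-0.060732, -0.149527), Y(Ω₂)=(0.115185, -0.431704)
  term(m=+4) = (-0.035163, 0.094319)   from Y*(Ω₁)=(-0.239845, -0.141430), Y(Ω₂)=(-0.063280, -0.355937)
  term(m=+5) = (-0.047304, -0.052643)   from Y*(Ω₁)=(0.424683, -0.050953), Y(Ω₂)=(-0.095146, -0.135373)
  term(m=+6) = (0.010177, -0.002600)   from Y*(Ω₁)=(-0.175670, 0.170890), Y(Ω₂)=(-0.037161, -0.021350)
Total Σ_m = (-0.300309, -0.000000). Multiply by 0.966644: (-0.290292, -0.000000). P_6(cos γ) = -0.290292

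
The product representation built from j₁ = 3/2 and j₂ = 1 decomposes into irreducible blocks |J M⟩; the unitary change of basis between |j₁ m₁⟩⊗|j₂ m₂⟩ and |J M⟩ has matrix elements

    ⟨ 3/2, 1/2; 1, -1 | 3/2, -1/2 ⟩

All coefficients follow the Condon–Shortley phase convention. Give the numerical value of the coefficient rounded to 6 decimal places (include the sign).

+0.730297

j₁+j₂−J=1  J+j₁−j₂=2  J−j₁+j₂=1  j₁+j₂+J+1=5
(j₁±m₁, j₂±m₂, J±M) = (2,1,0,2,1,2)
P² = 8/15
sum k=0..0:
  [0] +1/1 = 1
S = 1
C² = P²·S² = 8/15 ; C = +0.730297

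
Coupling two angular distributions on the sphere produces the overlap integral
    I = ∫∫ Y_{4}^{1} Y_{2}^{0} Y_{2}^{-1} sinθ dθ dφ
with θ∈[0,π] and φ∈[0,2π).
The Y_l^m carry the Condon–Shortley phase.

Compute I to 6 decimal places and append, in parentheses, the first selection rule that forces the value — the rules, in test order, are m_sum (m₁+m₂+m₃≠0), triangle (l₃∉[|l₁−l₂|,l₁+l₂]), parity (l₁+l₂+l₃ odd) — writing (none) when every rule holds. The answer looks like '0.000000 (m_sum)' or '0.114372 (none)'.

-0.220728 (none)

m-sum 0 ✓  L=8 even ✓  2≤2≤6 ✓
Π(2lᵢ+1) = 9×5×5 = 225
triangle coeff Δ(4,2,2) = 1/630
Σ_t [2,2]: t=2:+1/16 = 1/16
(3j)²=2/35 [(4 2 2; 0 0 0)], sign=+1
Σ_t [2,2]: t=2:+1/24 = 1/24
(3j)²=1/21 [(4 2 2; 1 0 -1)], sign=-1
⇒ 4πI² = 30/49
I = (-1)√(30/49/(4π)) = -0.22072812
No selection rule forces the value: the integral is nonzero (none).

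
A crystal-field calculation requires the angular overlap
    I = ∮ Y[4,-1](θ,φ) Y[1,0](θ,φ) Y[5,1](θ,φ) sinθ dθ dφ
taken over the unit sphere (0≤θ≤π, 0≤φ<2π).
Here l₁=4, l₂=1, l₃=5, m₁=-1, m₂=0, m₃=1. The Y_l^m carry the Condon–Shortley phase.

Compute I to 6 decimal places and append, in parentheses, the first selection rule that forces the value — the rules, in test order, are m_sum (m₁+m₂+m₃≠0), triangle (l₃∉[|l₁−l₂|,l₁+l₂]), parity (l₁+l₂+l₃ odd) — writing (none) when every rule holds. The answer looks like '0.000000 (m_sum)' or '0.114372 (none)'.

-0.240571 (none)

Rules hold: Σm=0, L=10 even, 3≤5≤5.
N = 9·3·11 = 297
Δ = 0!·8!·2!/11! = 1/495
Racah Σ t=0..0: t=0:+1/576 = 1/576
⇒ 3j(4 1 5; 0 0 0)² = 5/99, sgn -1
Racah Σ t=0..0: t=0:+1/720 = 1/720
⇒ 3j(4 1 5; -1 0 1)² = 8/165, sgn +1
4πI² = N·(3j₀)²·(3jₘ)² = 8/11
I = -1·√(0.727273/4π) = -0.24057125
No selection rule forces the value: the integral is nonzero (none).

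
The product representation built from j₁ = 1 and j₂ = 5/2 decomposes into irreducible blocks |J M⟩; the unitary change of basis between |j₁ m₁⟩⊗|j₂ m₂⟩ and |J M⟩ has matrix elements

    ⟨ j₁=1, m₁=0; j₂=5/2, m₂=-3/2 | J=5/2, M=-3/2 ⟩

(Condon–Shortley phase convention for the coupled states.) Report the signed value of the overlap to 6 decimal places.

√[6·1!1!4!/7! · 1!1!1!4!1!4!] = √(576/35)
  +(−1)^0/∏(0,1,1,1,0,3)! = 1/6  (running 1/6)
  +(−1)^1/∏(1,0,0,0,1,4)! = -1/24  (running 1/8)
⟨..|..⟩ = √(576/35)·(1/8) = +0.507093

+0.507093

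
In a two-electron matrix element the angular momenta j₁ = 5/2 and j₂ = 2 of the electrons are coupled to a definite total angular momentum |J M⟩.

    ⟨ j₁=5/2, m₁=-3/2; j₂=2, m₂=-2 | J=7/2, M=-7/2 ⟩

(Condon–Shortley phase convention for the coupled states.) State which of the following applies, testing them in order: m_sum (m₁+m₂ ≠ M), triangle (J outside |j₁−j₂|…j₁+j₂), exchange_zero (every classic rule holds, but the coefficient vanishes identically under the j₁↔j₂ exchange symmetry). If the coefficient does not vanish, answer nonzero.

nonzero

m-sum: m₁+m₂ = -3/2+(-2) = -7/2, M = -7/2  ✓
triangle: |j₁−j₂| = 1/2 ≤ J = 7/2 ≤ j₁+j₂ = 9/2  ✓
exchange: j₁≠j₂ or m₁≠m₂ — the exchange symmetry imposes no constraint here
value check: CG = +√(4/9) = +0.666667 ≠ 0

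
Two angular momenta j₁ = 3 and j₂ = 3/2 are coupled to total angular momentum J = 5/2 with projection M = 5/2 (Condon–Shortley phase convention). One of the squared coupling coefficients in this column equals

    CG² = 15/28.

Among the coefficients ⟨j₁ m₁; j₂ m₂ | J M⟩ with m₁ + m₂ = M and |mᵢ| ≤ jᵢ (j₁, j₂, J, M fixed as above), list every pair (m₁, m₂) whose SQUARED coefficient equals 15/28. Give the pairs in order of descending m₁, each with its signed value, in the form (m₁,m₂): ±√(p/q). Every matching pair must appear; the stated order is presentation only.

Admissible pairs with m₁+m₂ = M = 5/2: (1,3/2), (2,1/2), (3,-1/2)
  (m₁,m₂)=(3,-1/2): CG² = 15/28, CG = +√(15/28)   ← matches the target
  (m₁,m₂)=(2,1/2): CG² = 5/14, CG = −√(5/14)
  (m₁,m₂)=(1,3/2): CG² = 3/28, CG = +√(3/28)
Pairs with CG² = 15/28: (3,-1/2): +√(15/28)

(3,-1/2): +√(15/28)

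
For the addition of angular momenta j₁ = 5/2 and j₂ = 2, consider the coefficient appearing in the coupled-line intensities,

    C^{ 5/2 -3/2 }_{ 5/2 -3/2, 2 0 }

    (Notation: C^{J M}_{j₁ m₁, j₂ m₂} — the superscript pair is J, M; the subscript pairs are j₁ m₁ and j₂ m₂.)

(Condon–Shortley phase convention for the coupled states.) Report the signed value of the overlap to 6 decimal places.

−√(1/70) ≈ -0.119523

j₁+j₂−J=2  J+j₁−j₂=3  J−j₁+j₂=2  j₁+j₂+J+1=8
(j₁±m₁, j₂±m₂, J±M) = (1,4,2,2,1,4)
P² = 288/35
sum k=1..2:
  [1] −1/6 = -1/6
  [2] +1/8 = 1/8
S = -1/24
C² = P²·S² = 1/70 ; C = -0.119523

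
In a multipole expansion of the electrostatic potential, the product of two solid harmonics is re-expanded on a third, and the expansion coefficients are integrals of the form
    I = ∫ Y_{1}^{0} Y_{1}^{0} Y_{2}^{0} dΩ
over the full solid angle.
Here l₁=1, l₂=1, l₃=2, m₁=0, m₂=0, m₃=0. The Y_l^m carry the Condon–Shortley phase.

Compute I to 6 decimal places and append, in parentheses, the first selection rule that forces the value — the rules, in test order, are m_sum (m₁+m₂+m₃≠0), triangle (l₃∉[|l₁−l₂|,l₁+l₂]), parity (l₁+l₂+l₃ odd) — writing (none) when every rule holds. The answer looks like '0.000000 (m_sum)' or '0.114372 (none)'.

0.252313 (none)

Checks pass: Σm=0; 4 even; l₃=2∈[0,2].
(2·1+1)(2·1+1)(2·2+1) = 45
Δ: 0! 2! 2! / 5! → 1/30
sum: t=0:+1/1 = 1/1
3j²(1 1 2; 0 0 0) = Δ·Π!·Σ² = 2/15  (sign +1)
(m-triple is (0,0,0) — same symbol as above.)
combine: 4πI² = 45·2/15·2/15 = 4/5
take √, sign +1: I = 0.25231325
No selection rule forces the value: the integral is nonzero (none).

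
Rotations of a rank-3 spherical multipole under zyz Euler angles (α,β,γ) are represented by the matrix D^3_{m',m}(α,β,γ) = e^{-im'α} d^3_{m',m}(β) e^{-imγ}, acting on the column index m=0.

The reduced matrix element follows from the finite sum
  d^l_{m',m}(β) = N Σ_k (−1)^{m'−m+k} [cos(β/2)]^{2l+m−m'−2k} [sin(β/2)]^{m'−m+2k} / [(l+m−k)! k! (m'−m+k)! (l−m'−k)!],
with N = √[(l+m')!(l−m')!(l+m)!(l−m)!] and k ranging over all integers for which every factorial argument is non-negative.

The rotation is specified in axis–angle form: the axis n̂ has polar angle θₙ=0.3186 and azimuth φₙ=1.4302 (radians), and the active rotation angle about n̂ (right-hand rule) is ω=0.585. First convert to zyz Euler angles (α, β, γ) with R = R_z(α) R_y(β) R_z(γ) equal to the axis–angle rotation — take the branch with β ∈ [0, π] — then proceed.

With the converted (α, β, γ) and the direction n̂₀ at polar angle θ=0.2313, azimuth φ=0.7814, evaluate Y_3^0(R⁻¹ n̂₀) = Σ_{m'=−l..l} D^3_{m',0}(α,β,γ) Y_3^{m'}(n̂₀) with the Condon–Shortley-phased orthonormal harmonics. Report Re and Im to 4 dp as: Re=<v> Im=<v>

Re=0.7042 Im=0.0000

Axis–angle → zyz. n̂ = (sinθₙcosφₙ, sinθₙsinφₙ, cosθₙ) = (+0.043895, +0.310146, +0.949675), ω = 0.5850.
R = I cosω + sinω [n̂]ₓ + (1−cosω) n̂n̂ᵀ gives
  R = [+0.834032, -0.522146, +0.178195; +0.526674, +0.849707, +0.024739; -0.164331, +0.073217, +0.983684]
β = atan2(√(R₁₃²+R₂₃²), R₃₃) = 0.180889; α = atan2(R₂₃, R₁₃) mod 2π = 0.137951; γ = atan2(R₃₂, −R₃₁) mod 2π = 0.419144
Need the full column D^3_{m',0} for m'=−3..3 at α=0.1380, β=0.1809, γ=0.4191.
cos(β/2)=0.995913, sin(β/2)=0.090321
d^3_{-3,0}: single k=3 term ⇒ +0.003255;  D = +0.002980+0.001309i
d^3_{-2,0}: k∈[2..3] ⇒ +0.043957 -0.000362 = +0.043595;  D = +0.041946+0.011876i
d^3_{-1,0}: k∈[1..3] ⇒ +0.306539 -0.007564 +0.000021 = +0.298996;  D = +0.296155+0.041116i
d^3_{0,0}: k∈[0..3] ⇒ +0.975725 -0.072228 +0.000594 -0.000001 = +0.904091;  D = +0.904091+0.000000i
d^3_{1,0}: k∈[0..2] ⇒ -0.306539 +0.007564 -0.000021 = -0.298996;  D = -0.296155+0.041116i
d^3_{2,0}: k∈[0..1] ⇒ +0.043957 -0.000362 = +0.043595;  D = +0.041946-0.011876i
d^3_{3,0}: single k=0 term ⇒ -0.003255;  D = -0.002980+0.001309i
Y_3^{m'}(θ=0.2313,φ=0.7814) and Σ D·Y over m':
  (+0.0030+0.0013i)·(-0.0035-0.0036i)  (+0.0419+0.0119i)·(+0.0004-0.0523i)  (+0.2962+0.0411i)·(+0.1966-0.1950i)  (+0.9041+0.0000i)·(+0.6310+0.0000i)  (-0.2962+0.0411i)·(-0.1966-0.1950i)  (+0.0419-0.0119i)·(+0.0004+0.0523i)  (-0.0030+0.0013i)·(+0.0035-0.0036i)
Y_3^0(R⁻¹ n̂) = +0.704238+0.000000i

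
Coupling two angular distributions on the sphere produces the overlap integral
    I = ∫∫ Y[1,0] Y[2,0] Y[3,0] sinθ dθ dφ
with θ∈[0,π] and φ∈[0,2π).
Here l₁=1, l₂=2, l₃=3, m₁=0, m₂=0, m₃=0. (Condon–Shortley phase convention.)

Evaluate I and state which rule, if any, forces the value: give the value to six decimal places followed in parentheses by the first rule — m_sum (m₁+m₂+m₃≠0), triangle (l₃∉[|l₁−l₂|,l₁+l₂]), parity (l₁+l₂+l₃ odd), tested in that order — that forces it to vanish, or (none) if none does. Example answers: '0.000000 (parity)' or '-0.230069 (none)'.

m-sum 0 ✓  L=6 even ✓  1≤3≤3 ✓
Π(2lᵢ+1) = 3×5×7 = 105
triangle coeff Δ(1,2,3) = 1/105
Σ_t [0,0]: t=0:+1/4 = 1/4
(3j)²=3/35 [(1 2 3; 0 0 0)], sign=-1
(m-triple is (0,0,0) — same symbol as above.)
⇒ 4πI² = 27/35
I = (+1)√(27/35/(4π)) = 0.24776670
No selection rule forces the value: the integral is nonzero (none).

0.247767 (none)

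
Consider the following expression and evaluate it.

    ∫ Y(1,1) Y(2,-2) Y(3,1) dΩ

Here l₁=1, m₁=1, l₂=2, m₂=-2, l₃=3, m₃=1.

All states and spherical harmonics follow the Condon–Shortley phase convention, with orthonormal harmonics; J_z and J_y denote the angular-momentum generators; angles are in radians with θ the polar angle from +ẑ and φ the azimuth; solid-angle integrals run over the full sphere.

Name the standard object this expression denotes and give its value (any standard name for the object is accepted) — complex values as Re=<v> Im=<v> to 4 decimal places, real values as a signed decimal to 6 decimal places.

Gaunt coefficient, -0.082589

This is a Gaunt coefficient — the integral of a triple product of spherical harmonics over the sphere.
Checks pass: Σm=0; 6 even; l₃=3∈[1,3].
(2·1+1)(2·2+1)(2·3+1) = 105
Δ: 0! 2! 4! / 7! → 1/105
sum: t=0:+1/4 = 1/4
3j²(1 2 3; 0 0 0) = Δ·Π!·Σ² = 3/35  (sign -1)
sum: t=0:+1/48 = 1/48
3j²(1 2 3; 1 -2 1) = Δ·Π!·Σ² = 1/105  (sign +1)
combine: 4πI² = 105·3/35·1/105 = 3/35
take √, sign -1: I = -0.08258890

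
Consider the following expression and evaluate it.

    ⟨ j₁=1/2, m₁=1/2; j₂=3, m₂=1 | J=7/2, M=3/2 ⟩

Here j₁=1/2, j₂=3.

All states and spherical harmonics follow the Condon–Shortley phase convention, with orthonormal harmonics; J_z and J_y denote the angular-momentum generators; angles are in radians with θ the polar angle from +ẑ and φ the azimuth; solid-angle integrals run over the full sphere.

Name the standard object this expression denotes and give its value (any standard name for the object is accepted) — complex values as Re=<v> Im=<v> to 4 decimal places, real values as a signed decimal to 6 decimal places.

This is a Clebsch–Gordan (vector-coupling) coefficient.
triangle: 0!×1!×6!/8! = 720/40320
(j±m)!: 1!×0!×4!×2!×5!×2! = 11520
prefactor² = (2J+1)×Δ×N² = 11520/7
  k=0: +1/(0!×0!×0!×4!×1!×2!) = 1/48
Σ = 1/48  ⇒  CG² = 11520/7×(1/48)² = 5/7
CG = +√(5/7) = +0.845154

Clebsch–Gordan coefficient, +√(5/7) ≈ +0.845154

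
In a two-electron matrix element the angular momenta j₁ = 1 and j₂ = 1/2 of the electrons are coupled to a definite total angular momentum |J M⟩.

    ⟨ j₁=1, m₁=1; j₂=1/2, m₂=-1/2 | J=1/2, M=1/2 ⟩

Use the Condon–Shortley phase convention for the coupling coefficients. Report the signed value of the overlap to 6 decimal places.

√[2·1!1!0!/3! · 2!0!0!1!1!0!] = √(2/3)
  +(−1)^0/∏(0,1,0,0,1,0)! = 1  (running 1)
⟨..|..⟩ = √(2/3)·(1) = +0.816497

+√(2/3) ≈ +0.816497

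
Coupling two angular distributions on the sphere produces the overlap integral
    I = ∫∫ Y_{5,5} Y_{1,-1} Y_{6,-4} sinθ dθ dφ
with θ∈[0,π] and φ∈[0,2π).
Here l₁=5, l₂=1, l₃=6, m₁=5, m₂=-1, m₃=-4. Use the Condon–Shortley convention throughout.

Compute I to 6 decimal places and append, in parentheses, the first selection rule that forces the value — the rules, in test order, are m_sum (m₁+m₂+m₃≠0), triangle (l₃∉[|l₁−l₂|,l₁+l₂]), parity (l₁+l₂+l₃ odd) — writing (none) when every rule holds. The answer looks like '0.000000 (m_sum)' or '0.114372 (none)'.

m-sum 0 ✓  L=12 even ✓  4≤6≤6 ✓
Π(2lᵢ+1) = 11×3×13 = 429
triangle coeff Δ(5,1,6) = 1/858
Σ_t [0,0]: t=0:+1/14400 = 1/14400
(3j)²=6/143 [(5 1 6; 0 0 0)], sign=+1
Σ_t [0,0]: t=0:+1/7257600 = 1/7257600
(3j)²=1/858 [(5 1 6; 5 -1 -4)], sign=+1
⇒ 4πI² = 3/143
I = (+1)√(3/143/(4π)) = 0.04085899
No selection rule forces the value: the integral is nonzero (none).

0.040859 (none)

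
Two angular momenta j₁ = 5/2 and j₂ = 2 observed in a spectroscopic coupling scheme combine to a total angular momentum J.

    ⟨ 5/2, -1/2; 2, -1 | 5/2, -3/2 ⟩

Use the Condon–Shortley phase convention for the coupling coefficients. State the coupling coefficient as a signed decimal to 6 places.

-0.414039

triangle: 2!*3!*2!/8! = 24/40320
(j±m)!: 2!*3!*1!*3!*1!*4! = 1728
prefactor² = (2J+1)*Δ*N² = 216/35
  k=0: +1/(0!*2!*3!*1!*0!*1!) = 1/12
  k=1: −1/(1!*1!*2!*0!*1!*2!) = -1/4
Σ = -1/6  ⇒  CG² = 216/35*(-1/6)² = 6/35
CG = −√(6/35) = -0.414039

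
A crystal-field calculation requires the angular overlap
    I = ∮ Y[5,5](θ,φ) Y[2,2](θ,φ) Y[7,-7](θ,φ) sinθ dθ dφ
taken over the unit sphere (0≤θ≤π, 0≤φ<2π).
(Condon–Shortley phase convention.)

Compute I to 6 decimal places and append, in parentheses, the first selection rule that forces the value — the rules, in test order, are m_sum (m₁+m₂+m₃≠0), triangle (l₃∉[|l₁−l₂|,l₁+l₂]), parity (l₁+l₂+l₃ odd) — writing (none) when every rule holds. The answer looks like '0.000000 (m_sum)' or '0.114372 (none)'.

-0.358536 (none)

m-sum 0 ✓  L=14 even ✓  3≤7≤7 ✓
Π(2lᵢ+1) = 11×5×15 = 825
triangle coeff Δ(5,2,7) = 1/15015
Σ_t [0,0]: t=0:+1/57600 = 1/57600
(3j)²=21/715 [(5 2 7; 0 0 0)], sign=-1
Σ_t [0,0]: t=0:+1/87091200 = 1/87091200
(3j)²=1/15 [(5 2 7; 5 2 -7)], sign=+1
⇒ 4πI² = 21/13
I = (-1)√(21/13/(4π)) = -0.35853622
No selection rule forces the value: the integral is nonzero (none).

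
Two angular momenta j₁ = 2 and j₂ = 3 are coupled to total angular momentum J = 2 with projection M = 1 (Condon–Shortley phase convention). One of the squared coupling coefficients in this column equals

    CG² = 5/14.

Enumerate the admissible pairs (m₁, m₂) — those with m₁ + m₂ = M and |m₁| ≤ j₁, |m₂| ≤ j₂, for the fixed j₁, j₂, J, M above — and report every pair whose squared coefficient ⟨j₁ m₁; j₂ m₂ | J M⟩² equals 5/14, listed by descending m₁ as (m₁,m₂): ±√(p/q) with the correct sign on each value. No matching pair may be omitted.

Admissible pairs with m₁+m₂ = M = 1: (-2,3), (-1,2), (0,1), (1,0), (2,-1)
  (m₁,m₂)=(2,-1): CG² = 3/14, CG = +√(3/14)
  (m₁,m₂)=(1,0): CG² = 2/7, CG = −√(2/7)
  (m₁,m₂)=(0,1): CG² = 1/7, CG = +√(1/7)
  (m₁,m₂)=(-1,2): CG² = 0/1, CG = 0
  (m₁,m₂)=(-2,3): CG² = 5/14, CG = −√(5/14)   ← matches the target
Pairs with CG² = 5/14: (-2,3): −√(5/14)

(-2,3): −√(5/14)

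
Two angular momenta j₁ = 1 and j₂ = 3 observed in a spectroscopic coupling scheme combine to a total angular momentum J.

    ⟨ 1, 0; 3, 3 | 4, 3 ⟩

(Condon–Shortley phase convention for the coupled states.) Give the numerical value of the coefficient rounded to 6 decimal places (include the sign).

+0.500000

j₁+j₂−J=0  J+j₁−j₂=2  J−j₁+j₂=6  j₁+j₂+J+1=9
(j₁±m₁, j₂±m₂, J±M) = (1,1,6,0,7,1)
P² = 129600
sum k=0..0:
  [0] +1/720 = 1/720
S = 1/720
C² = P²·S² = 1/4 ; C = +0.500000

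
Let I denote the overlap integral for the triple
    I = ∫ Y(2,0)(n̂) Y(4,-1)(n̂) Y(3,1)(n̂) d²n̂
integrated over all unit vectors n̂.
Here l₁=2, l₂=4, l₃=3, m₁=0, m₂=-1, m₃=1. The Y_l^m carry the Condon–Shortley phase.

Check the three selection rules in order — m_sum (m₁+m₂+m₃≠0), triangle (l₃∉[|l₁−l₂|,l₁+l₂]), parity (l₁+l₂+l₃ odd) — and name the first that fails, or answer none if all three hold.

parity

azimuthal sum: 0 − 1 + 1 = 0  ✓
2 ≤ 3 ≤ 6 (triangle on l)  ✓
L = 2 + 4 + 3 = 9 (odd)  ✗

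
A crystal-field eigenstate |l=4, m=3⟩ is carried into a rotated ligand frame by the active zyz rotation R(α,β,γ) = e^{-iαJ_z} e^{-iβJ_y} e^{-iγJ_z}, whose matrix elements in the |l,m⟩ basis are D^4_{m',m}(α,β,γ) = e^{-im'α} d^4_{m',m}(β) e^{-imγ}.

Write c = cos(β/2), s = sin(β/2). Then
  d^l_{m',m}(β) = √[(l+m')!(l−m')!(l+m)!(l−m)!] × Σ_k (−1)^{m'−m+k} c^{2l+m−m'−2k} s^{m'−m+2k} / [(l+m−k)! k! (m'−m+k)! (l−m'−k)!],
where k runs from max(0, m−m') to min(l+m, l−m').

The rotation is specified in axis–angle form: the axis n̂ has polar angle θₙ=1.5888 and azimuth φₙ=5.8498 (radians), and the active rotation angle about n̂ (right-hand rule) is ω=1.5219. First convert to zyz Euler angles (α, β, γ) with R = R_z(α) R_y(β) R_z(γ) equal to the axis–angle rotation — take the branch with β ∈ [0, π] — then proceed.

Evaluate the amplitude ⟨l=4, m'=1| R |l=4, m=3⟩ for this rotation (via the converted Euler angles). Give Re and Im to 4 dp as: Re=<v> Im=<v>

Re=0.1941 Im=-0.1991

Axis–angle → zyz. n̂ = (sinθₙcosφₙ, sinθₙsinφₙ, cosθₙ) = (+0.907402, -0.419877, -0.018003), ω = 1.5219.
R = I cosω + sinω [n̂]ₓ + (1−cosω) n̂n̂ᵀ gives
  R = [+0.832011, -0.344395, -0.434913; -0.380357, +0.216557, -0.899128; +0.403838, +0.913507, +0.049185]
β = atan2(√(R₁₃²+R₂₃²), R₃₃) = 1.521591; α = atan2(R₂₃, R₁₃) mod 2π = 4.261862; γ = atan2(R₃₂, −R₃₁) mod 2π = 1.987040
First d^4_{1,3}(β=1.5216), then the phase factors e^{-i(1)α} and e^{-i(3)γ}:
c=cos(1.521591/2)=0.724288, s=sin(1.521591/2)=0.689498; N=√[120·6·5040·1]=1904.940944
The bounds max(0,m−m')=2 and min(l+m,l−m')=3 give 2 terms
  k=2: (−1)^0·1904.9409/(240)·0.7243^6·0.6895^2 = +0.544757
  k=3: (−1)^1·1904.9409/(144)·0.7243^4·0.6895^4 = -0.822802
d^4_{1,3}(1.5216) = +0.544757 -0.822802 = -0.278045
Attach z-rotation phases: D = e^{-i(1)(4.2619)}·(-0.278045)·e^{-i(3)(1.9870)} = +0.194074-0.199109i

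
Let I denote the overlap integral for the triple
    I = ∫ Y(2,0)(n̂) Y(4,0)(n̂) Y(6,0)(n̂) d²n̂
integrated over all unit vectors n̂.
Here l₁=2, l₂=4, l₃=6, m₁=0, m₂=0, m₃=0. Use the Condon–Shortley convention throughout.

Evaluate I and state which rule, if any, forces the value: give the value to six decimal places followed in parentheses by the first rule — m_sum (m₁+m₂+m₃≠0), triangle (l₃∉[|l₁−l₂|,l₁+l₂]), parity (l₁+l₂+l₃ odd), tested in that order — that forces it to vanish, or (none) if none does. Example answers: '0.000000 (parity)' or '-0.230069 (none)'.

m-sum 0 ✓  L=12 even ✓  2≤6≤6 ✓
Π(2lᵢ+1) = 5×9×13 = 585
triangle coeff Δ(2,4,6) = 1/6435
Σ_t [0,0]: t=0:+1/2304 = 1/2304
(3j)²=5/143 [(2 4 6; 0 0 0)], sign=+1
(m-triple is (0,0,0) — same symbol as above.)
⇒ 4πI² = 1125/1573
I = (+1)√(1125/1573/(4π)) = 0.23856513
No selection rule forces the value: the integral is nonzero (none).

0.238565 (none)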